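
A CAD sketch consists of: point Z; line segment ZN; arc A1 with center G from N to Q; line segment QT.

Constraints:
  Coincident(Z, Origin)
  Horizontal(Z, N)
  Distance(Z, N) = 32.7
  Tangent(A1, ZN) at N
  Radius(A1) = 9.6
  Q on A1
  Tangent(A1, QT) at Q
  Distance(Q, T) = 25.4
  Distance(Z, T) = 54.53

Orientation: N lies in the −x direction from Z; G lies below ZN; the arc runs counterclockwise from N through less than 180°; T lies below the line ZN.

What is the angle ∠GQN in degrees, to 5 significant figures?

44.217°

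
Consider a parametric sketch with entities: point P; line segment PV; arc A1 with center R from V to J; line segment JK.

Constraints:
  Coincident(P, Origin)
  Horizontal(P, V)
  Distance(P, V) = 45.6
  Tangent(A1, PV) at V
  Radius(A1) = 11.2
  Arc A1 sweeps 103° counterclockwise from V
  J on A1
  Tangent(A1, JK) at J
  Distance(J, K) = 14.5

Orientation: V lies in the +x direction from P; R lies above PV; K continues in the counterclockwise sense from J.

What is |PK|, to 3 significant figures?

60.1

On A1, V sits at bearing -90° from R; a 103° counterclockwise sweep puts J at bearing 13°, so J = R + 11.2·(cos 13°, sin 13°) = (56.5, 13.7). The tangent condition forces RJ to be normal to JK, so JK runs along (−sin 13°, cos 13°); with |JK| = 14.5, K = (53.3, 27.8). Then |PK| = |K − P| = 60.1.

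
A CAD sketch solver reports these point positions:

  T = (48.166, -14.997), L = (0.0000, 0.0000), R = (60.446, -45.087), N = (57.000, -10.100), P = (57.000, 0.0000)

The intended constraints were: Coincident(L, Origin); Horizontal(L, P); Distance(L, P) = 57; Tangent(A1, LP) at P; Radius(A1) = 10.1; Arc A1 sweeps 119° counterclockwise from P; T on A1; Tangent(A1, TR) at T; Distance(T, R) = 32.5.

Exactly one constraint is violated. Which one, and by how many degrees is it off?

Tangent(A1, TR) at T — off by 6.80°.

L = (0.00, 0.00) ✓; L.y = 0.00, P.y = 0.00 ✓; |LP| = 57.00 ✓; ∠(NP, PL) = 90.00° ✓; |NP| = 10.10 ✓; bearing(N→T) − bearing(N→P) = 119.0° ✓; |NT| = 10.10 ✓; ∠(NT, TR) = 96.80° ✗; |TR| = 32.50 ✓.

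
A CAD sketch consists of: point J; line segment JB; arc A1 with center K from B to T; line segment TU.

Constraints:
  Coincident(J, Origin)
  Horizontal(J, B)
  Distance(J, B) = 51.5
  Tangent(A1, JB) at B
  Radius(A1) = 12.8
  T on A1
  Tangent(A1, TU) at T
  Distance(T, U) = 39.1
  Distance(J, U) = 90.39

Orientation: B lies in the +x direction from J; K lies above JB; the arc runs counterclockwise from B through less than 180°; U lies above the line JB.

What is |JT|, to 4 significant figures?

63.54

Checks: ∠(KB, BJ) = 90.00° ✓; |KT| = 12.80 ✓; ∠(KT, TU) = 90.00° ✓; |TU| = 39.10 ✓; |JU| = 90.39 ✓.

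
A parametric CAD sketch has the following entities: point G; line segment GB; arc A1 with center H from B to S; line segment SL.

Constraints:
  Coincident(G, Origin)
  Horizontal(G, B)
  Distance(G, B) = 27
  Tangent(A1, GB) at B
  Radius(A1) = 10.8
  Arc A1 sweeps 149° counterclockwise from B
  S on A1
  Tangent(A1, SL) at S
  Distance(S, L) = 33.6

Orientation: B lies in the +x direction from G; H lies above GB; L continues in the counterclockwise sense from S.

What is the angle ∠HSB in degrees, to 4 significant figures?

15.50°

G is at the origin; G and B share the same y with |GB| = 27.0 and B on the +x side, so B = (27.00, 0.000). A1 meets GB tangentially, so HB is at right angles to GB, so H = B + (0, 10.8) = (27.00, 10.80). On A1, B sits at bearing -90° from H; a 149° counterclockwise sweep puts S at bearing 59°, so S = H + 10.8·(cos 59°, sin 59°) = (32.56, 20.06). Then cos ∠HSB = SH·SB / (|SH||SB|), giving 15.50°.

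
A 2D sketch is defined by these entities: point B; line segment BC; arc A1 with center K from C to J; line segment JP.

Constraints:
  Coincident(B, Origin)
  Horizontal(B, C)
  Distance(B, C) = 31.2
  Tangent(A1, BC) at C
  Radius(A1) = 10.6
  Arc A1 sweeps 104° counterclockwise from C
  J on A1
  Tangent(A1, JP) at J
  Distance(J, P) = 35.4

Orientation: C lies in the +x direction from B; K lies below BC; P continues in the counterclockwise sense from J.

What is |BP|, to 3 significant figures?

55.9

On A1, C sits at bearing 90° from K; a 104° counterclockwise sweep puts J at bearing 194°, so J = K + 10.6·(cos 194°, sin 194°) = (20.9, -13.2). Tangency of A1 to JP means the radius KJ is perpendicular to JP, so JP runs along (−sin 194°, cos 194°); with |JP| = 35.4, P = (29.5, -47.5). Then |BP| = |P − B| = 55.9.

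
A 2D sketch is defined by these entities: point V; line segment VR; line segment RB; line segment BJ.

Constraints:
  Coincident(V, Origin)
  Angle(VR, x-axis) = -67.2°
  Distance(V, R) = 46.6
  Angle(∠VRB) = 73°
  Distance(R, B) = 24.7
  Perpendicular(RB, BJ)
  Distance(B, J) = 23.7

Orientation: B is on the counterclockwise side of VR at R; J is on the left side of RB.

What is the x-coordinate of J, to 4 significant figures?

21.86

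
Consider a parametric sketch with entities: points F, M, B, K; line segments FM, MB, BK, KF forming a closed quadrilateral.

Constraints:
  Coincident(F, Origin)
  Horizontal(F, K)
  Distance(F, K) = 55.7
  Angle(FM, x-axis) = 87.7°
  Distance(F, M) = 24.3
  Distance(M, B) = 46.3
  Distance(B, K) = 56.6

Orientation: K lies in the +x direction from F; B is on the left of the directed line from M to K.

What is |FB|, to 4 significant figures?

64.95

Checks: |MB| = 46.30 ✓; |BK| = 56.60 ✓.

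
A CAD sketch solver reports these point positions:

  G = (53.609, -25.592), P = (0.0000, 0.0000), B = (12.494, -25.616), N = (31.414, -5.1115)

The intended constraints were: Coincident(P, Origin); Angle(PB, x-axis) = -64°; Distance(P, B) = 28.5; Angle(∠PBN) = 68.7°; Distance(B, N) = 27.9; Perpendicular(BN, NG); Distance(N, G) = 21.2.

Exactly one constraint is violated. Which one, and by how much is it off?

Distance(N, G) = 21.2 — off by 9.00.

P = (0.00, 0.00) ✓; PB at -64.00° ✓; |PB| = 28.50 ✓; ∠PBN = 68.70° ✓; |BN| = 27.90 ✓; ∠(BN, NG) = 90.00° ✓; |NG| = 30.20 ✗.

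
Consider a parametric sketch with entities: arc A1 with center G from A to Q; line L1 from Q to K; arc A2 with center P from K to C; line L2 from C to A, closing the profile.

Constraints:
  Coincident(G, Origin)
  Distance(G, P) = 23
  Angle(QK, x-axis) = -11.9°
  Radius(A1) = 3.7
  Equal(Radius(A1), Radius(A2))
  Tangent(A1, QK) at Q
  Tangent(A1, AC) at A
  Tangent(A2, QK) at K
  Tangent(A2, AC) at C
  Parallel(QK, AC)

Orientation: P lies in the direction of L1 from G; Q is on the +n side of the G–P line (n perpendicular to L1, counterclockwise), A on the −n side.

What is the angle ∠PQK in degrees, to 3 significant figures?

9.14°

Tangency of A1 to both parallel lines with radius 3.7 puts Q and A at G ± 3.7·n: Q = (0.763, 3.62), A = (-0.763, -3.62). Equal radii place K and C the same way about P: K = P + 3.7·n = (23.3, -1.12), C = P − 3.7·n = (21.7, -8.36). Then cos ∠PQK = QP·QK / (|QP||QK|), giving 9.14°.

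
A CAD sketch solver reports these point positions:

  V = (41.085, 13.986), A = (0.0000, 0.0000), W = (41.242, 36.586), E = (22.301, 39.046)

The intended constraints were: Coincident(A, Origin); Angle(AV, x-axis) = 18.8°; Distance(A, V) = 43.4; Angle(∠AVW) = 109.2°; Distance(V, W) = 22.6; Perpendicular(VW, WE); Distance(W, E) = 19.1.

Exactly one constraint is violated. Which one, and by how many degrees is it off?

Perpendicular(VW, WE) — off by 7.00°.

A = (0.00, 0.00) ✓; AV at 18.80° ✓; |AV| = 43.40 ✓; ∠AVW = 109.2° ✓; |VW| = 22.60 ✓; ∠(VW, WE) = 83.00° ✗; |WE| = 19.10 ✓.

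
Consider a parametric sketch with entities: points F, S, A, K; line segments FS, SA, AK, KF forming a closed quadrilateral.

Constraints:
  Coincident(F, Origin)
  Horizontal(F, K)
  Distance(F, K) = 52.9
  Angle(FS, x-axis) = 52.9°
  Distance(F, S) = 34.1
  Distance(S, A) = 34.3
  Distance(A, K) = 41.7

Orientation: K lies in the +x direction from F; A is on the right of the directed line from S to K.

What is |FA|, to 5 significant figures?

13.040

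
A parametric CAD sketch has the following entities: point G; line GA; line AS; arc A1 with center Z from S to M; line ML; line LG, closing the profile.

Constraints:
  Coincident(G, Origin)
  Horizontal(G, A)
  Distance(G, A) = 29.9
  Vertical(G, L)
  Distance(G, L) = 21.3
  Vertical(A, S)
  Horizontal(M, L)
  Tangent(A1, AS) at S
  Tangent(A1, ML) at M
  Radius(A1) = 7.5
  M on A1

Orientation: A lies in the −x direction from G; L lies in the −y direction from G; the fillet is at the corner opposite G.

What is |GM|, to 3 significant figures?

30.9

G is at the origin; GA is horizontal with |GA| = 29.9 and A on the −x side, so A = (-29.9, 0.00). GL is vertical with |GL| = 21.3 and L on the −y side, so L = (0.00, -21.3). The virtual corner opposite G is at (-29.9, -21.3). Tangency of A1 to AS means the radius ZS is perpendicular to AS and the tangent condition forces ZM to be normal to ML, with radius 7.5, so the center Z sits 7.5 in from both sides at Z = (-22.4, -13.8). That places the tangent points at S = (-29.9, -13.8) on AS and M = (-22.4, -21.3) on ML. Then |GM| = |M − G| = 30.9.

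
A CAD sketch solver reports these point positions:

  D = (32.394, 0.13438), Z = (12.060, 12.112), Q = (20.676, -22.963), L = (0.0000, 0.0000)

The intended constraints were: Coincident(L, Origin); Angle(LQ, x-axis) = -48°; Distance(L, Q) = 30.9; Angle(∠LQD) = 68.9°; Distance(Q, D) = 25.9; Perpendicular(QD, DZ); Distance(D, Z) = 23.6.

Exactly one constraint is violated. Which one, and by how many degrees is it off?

Perpendicular(QD, DZ) — off by 3.60°.

L = (0.00, 0.00) ✓; LQ at -48.00° ✓; |LQ| = 30.90 ✓; ∠LQD = 68.90° ✓; |QD| = 25.90 ✓; ∠(QD, DZ) = 86.40° ✗; |DZ| = 23.60 ✓.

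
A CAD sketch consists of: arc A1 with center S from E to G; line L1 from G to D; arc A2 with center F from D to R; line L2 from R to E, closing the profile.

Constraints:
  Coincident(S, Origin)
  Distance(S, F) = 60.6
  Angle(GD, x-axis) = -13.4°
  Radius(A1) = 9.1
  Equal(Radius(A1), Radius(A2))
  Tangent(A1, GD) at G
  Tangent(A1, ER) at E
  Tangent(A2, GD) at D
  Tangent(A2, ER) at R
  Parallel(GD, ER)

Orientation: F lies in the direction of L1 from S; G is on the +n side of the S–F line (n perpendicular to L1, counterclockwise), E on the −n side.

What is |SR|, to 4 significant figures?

61.28

The slot axis is L1's direction at -13.4°, so u = (cos -13.4°, sin -13.4°) = (0.9728, -0.2317) and n = (−sin -13.4°, cos -13.4°) = (0.2317, 0.9728). S is at the origin and F lies 60.6 along u from S, so F = 60.6·u = (58.95, -14.04). Tangency of A1 to both parallel lines with radius 9.1 puts G and E at S ± 9.1·n: G = (2.109, 8.852), E = (-2.109, -8.852). Equal radii place D and R the same way about F: D = F + 9.1·n = (61.06, -5.192), R = F − 9.1·n = (56.84, -22.90). Then |SR| = |R − S| = 61.28.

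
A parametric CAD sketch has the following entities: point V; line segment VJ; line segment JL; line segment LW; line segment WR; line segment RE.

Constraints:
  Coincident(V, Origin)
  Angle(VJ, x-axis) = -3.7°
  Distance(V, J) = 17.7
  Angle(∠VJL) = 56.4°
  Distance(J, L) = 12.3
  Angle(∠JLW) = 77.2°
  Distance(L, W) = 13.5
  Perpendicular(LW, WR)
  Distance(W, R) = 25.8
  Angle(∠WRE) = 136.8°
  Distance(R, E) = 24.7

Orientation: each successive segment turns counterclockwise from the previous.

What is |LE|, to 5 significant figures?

43.938

V is at the origin; VJ runs at -3.7° with length 17.7, so J = (17.663, -1.1422). ∠VJL = 56.4° gives JL at 119.90° from the x-axis; with |JL| = 12.3, L = (11.532, 9.5206). ∠JLW = 77.2° gives LW at -137.30° from the x-axis; with |LW| = 13.5, W = (1.6104, 0.36545). LW is perpendicular to WR, so WR runs at -47.300°; with |WR| = 25.8, R = (19.107, -18.595). ∠WRE = 136.8° gives RE at -4.1000° from the x-axis; with |RE| = 24.7, E = (43.744, -20.361). Then |LE| = |E − L| = 43.938.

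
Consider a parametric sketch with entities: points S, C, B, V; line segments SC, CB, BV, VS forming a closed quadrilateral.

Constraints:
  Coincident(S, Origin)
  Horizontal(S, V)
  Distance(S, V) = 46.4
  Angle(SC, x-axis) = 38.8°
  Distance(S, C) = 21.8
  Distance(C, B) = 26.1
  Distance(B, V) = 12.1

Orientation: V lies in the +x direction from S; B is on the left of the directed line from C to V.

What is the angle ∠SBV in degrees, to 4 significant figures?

91.16°

S is at the origin; S and V share the same y with |SV| = 46.4 and V in +x, so V = (46.4, 0). SC runs at 38.8° with |SC| = 21.8, so C = (16.99, 13.66). B is determined by |CB| = 26.1 and |BV| = 12.1 together: it lies at the intersection of circle(C, 26.1) and circle(V, 12.1). With |CV| = 32.43, the foot of the radical line on CV is 24.46 from C and the perpendicular offset is √(26.1² − 24.46²) = 9.106. Taking the left-of-CV solution: B = (43.01, 11.62).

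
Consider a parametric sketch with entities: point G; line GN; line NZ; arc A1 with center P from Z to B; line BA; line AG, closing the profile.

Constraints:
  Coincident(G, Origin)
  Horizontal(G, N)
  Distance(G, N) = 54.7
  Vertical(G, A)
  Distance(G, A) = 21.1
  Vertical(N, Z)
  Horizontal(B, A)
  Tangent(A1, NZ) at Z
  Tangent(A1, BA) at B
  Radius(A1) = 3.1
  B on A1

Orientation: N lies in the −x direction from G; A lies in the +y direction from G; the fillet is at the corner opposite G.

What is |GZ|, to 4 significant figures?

57.59

G is at the origin; GN is horizontal with |GN| = 54.7 and N on the −x side, so N = (-54.70, 0.000). G and A share the same x with |GA| = 21.1 and A on the +y side, so A = (0.000, 21.10). The virtual corner opposite G is at (-54.70, 21.10). A1 meets NZ tangentially, so PZ is at right angles to NZ and the tangent condition forces PB to be normal to BA, with radius 3.1, so the center P sits 3.1 in from both sides at P = (-51.60, 18.00). That places the tangent points at Z = (-54.70, 18.00) on NZ and B = (-51.60, 21.10) on BA. Then |GZ| = |Z − G| = 57.59.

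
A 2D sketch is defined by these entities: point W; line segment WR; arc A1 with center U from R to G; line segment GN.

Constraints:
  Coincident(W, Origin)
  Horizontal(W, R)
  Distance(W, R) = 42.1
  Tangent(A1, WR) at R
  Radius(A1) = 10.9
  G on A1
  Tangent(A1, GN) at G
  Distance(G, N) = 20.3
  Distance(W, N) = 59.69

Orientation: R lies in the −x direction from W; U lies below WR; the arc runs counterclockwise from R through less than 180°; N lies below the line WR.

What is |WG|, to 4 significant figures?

54.33

Checks: |UG| = 10.90 ✓; ∠(UG, GN) = 90.00° ✓; |GN| = 20.30 ✓; |WN| = 59.69 ✓.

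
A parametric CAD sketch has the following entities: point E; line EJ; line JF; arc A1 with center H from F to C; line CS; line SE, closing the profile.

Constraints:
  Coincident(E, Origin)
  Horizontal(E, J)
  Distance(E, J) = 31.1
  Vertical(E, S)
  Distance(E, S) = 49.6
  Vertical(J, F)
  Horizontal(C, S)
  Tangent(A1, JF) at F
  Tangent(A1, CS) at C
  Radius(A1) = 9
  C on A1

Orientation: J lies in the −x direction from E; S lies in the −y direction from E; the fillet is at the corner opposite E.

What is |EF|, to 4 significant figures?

51.14

E is at the origin; E and J share the same y with |EJ| = 31.1 and J on the −x side, so J = (-31.10, 0.000). E and S share the same x with |ES| = 49.6 and S on the −y side, so S = (0.000, -49.60). The virtual corner opposite E is at (-31.10, -49.60). The tangent condition forces HF to be normal to JF and since A1 is tangent to CS there, HC ⟂ CS, with radius 9.0, so the center H sits 9.0 in from both sides at H = (-22.10, -40.60). That places the tangent points at F = (-31.10, -40.60) on JF and C = (-22.10, -49.60) on CS. Then |EF| = |F − E| = 51.14.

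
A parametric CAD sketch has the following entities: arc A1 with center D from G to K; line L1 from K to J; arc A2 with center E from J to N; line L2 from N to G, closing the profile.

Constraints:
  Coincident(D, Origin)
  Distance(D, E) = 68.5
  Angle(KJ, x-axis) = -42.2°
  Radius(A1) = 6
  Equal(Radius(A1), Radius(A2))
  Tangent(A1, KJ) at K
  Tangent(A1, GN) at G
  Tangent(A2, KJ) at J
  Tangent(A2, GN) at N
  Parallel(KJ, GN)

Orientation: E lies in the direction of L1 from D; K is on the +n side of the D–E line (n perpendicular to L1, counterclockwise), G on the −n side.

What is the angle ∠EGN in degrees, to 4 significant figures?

5.006°

Tangency of A1 to both parallel lines with radius 6.0 puts K and G at D ± 6.0·n: K = (4.030, 4.445), G = (-4.030, -4.445). Equal radii place J and N the same way about E: J = E + 6.0·n = (54.78, -41.57), N = E − 6.0·n = (46.71, -50.46). Then cos ∠EGN = GE·GN / (|GE||GN|), giving 5.006°.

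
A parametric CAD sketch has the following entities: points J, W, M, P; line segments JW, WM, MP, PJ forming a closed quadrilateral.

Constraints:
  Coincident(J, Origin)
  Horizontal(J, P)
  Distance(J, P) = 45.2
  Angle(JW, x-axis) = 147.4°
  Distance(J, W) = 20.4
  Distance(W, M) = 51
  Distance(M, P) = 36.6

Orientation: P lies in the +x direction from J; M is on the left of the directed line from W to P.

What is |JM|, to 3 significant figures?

43.7

Checks: |WM| = 51.00 ✓; |MP| = 36.60 ✓.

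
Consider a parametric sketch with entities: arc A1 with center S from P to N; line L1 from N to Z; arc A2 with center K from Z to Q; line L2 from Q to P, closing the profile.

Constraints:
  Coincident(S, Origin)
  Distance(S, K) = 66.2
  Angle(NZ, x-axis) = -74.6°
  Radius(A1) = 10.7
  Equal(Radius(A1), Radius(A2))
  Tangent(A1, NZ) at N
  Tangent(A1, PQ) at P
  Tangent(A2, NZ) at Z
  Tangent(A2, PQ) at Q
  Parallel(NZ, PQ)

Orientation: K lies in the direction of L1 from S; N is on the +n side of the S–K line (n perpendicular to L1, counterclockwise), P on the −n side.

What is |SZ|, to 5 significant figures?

67.059

Tangency of A1 to both parallel lines with radius 10.7 puts N and P at S ± 10.7·n: N = (10.316, 2.8415), P = (-10.316, -2.8415). Equal radii place Z and Q the same way about K: Z = K + 10.7·n = (27.896, -60.982), Q = K − 10.7·n = (7.2640, -66.665). Then |SZ| = |Z − S| = 67.059.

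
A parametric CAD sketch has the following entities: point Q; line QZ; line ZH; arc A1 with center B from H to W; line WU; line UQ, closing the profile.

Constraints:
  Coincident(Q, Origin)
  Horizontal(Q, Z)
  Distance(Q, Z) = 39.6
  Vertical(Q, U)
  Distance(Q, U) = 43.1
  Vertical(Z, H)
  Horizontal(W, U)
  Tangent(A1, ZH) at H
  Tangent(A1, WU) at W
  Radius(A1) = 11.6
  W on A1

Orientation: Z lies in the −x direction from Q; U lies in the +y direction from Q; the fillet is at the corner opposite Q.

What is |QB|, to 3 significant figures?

42.1

Q is at the origin; QZ is horizontal with |QZ| = 39.6 and Z on the −x side, so Z = (-39.6, 0.00). QU is vertical with |QU| = 43.1 and U on the +y side, so U = (0.00, 43.1). The virtual corner opposite Q is at (-39.6, 43.1). A1 meets ZH tangentially, so BH is at right angles to ZH and the tangent condition forces BW to be normal to WU, with radius 11.6, so the center B sits 11.6 in from both sides at B = (-28.0, 31.5). Then |QB| = |B − Q| = 42.1.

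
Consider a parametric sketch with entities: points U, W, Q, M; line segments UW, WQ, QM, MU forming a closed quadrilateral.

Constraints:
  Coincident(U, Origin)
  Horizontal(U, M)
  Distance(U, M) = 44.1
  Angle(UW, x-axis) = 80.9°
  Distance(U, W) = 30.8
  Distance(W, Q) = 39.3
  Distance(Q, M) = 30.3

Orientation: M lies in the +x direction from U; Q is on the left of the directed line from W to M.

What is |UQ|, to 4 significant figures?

53.56

U is at the origin; UM is horizontal with |UM| = 44.1 and M in +x, so M = (44.1, 0). UW runs at 80.9° with |UW| = 30.8, so W = (4.871, 30.41). Q is determined by |WQ| = 39.3 and |QM| = 30.3 together: it lies at the intersection of circle(W, 39.3) and circle(M, 30.3). With |WM| = 49.64, the foot of the radical line on WM is 31.13 from W and the perpendicular offset is √(39.3² − 31.13²) = 23.99. Taking the left-of-WM solution: Q = (44.17, 30.30).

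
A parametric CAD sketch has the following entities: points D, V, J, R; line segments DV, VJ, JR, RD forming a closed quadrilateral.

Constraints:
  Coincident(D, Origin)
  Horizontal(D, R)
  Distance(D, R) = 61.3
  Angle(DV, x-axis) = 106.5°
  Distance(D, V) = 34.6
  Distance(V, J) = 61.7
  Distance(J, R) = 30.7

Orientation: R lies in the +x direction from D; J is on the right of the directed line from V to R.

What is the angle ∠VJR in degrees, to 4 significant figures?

111.9°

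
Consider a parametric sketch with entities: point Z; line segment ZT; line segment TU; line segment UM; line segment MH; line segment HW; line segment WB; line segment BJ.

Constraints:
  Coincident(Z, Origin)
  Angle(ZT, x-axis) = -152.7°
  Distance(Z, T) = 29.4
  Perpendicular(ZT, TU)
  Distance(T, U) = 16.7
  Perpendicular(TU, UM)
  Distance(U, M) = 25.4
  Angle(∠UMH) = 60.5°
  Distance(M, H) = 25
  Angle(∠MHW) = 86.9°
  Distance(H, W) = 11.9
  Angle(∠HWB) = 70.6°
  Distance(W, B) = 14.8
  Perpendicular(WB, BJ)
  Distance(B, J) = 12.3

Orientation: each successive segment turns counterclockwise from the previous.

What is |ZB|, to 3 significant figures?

18.0

Z is at the origin; ZT runs at -152.7° with length 29.4, so T = (-26.1, -13.5). ZT is perpendicular to TU, so TU runs at -62.7°; with |TU| = 16.7, U = (-18.5, -28.3). The perpendicularity gives UM at right angles to TU, so UM runs at 27.3°; with |UM| = 25.4, M = (4.10, -16.7). ∠UMH = 60.5° gives MH at 147° from the x-axis; with |MH| = 25.0, H = (-16.8, -2.99). ∠MHW = 86.9° gives HW at -120° from the x-axis; with |HW| = 11.9, W = (-22.8, -13.3). ∠HWB = 70.6° gives WB at -10.7° from the x-axis; with |WB| = 14.8, B = (-8.24, -16.0). Then |ZB| = |B − Z| = 18.0.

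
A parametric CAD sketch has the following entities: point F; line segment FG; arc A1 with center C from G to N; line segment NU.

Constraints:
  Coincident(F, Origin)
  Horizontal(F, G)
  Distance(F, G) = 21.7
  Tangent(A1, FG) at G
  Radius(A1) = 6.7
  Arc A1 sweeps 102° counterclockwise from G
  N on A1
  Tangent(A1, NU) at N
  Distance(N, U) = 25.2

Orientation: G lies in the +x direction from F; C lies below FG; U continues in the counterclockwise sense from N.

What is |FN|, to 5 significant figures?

17.173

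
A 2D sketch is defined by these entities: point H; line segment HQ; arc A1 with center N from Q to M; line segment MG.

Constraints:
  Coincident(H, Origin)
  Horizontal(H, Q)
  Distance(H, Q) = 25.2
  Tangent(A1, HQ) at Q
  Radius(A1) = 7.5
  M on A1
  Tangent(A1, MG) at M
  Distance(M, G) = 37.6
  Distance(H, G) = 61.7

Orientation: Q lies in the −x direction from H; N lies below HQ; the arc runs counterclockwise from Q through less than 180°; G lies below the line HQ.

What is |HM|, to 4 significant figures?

32.16

H is at the origin; H and Q share the same y with |HQ| = 25.2 and Q on the −x side, so Q = (-25.20, 0.000). A1 meets HQ tangentially, so NQ is at right angles to HQ, so N = Q + (0, -7.5) = (-25.20, -7.500). Since NM ⟂ MG (tangency), |NG| = √(7.5² + 37.6²) = 38.34 regardless of where M sits on A1. So G lies on both circle(H, 61.7) and circle(N, 38.34); the below-HQ intersection is G = (-48.88, -37.66). M is the foot of the tangent from G: M = (-31.89, -4.112).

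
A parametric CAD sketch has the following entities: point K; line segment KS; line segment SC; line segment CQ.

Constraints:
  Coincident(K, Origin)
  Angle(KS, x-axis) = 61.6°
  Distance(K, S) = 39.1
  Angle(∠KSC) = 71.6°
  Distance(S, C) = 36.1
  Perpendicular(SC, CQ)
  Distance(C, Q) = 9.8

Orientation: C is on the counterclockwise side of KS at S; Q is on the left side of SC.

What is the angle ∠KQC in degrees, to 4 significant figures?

139.0°

K is at the origin; KS runs at 61.6° with length 39.1, so S = 39.1·(cos 61.6°, sin 61.6°) = (18.60, 34.39). ∠KSC = 71.6°, so SC runs at 61.6° + (180° − 71.6°) = 170.0° from the x-axis; with |SC| = 36.1, C = S + 36.1·(cos 170.0°, sin 170.0°) = (-16.95, 40.66). The perpendicularity gives CQ at right angles to SC; with |CQ| = 9.8 on the left of SC, Q = C + 9.8·(-0.1736, -0.9848) = (-18.66, 31.01). Then cos ∠KQC = QK·QC / (|QK||QC|), giving 139.0°.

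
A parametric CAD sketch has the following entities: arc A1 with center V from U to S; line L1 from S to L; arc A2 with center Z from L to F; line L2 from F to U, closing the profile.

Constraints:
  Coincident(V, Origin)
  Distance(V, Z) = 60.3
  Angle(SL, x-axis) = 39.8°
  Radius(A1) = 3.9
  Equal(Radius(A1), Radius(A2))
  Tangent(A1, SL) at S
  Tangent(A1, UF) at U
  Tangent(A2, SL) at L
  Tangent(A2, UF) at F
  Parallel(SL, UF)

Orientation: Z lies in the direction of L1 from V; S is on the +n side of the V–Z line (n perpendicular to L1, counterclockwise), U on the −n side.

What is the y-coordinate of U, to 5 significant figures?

-2.9963

V is at the origin and Z lies 60.3 along u from V, so Z = 60.3·u = (46.327, 38.599). Tangency of A1 to both parallel lines with radius 3.9 puts S and U at V ± 3.9·n: S = (-2.4964, 2.9963), U = (2.4964, -2.9963). So U.y = -2.9963.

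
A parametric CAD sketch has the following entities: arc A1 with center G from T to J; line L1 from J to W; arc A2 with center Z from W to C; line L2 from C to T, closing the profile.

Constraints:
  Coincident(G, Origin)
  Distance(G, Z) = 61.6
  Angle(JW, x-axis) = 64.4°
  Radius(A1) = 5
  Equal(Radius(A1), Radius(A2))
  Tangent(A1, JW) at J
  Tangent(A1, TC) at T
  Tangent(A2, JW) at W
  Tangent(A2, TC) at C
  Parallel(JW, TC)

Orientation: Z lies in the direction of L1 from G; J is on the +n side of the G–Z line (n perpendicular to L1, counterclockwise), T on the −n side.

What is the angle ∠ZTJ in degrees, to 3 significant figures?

85.4°

The slot axis is L1's direction at 64.4°, so u = (cos 64.4°, sin 64.4°) = (0.432, 0.902) and n = (−sin 64.4°, cos 64.4°) = (-0.902, 0.432). G is at the origin and Z lies 61.6 along u from G, so Z = 61.6·u = (26.6, 55.6). Tangency of A1 to both parallel lines with radius 5.0 puts J and T at G ± 5.0·n: J = (-4.51, 2.16), T = (4.51, -2.16). Then cos ∠ZTJ = TZ·TJ / (|TZ||TJ|), giving 85.4°.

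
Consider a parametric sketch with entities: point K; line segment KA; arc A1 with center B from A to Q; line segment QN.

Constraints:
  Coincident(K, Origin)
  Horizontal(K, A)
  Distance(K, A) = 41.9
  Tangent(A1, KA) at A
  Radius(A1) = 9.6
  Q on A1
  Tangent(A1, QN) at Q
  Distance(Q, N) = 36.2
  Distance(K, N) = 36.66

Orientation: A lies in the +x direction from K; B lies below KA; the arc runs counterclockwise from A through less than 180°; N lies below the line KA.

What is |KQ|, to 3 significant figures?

34.2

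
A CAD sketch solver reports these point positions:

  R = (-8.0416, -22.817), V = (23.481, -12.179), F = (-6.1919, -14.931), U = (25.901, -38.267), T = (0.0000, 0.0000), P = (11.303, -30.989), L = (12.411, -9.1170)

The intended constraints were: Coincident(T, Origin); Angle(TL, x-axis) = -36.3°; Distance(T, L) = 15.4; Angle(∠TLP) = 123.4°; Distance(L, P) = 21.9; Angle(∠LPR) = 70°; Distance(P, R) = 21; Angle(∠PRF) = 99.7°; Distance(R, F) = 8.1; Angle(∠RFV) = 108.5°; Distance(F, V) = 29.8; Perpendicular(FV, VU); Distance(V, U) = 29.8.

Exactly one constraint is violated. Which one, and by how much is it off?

Distance(V, U) = 29.8 — off by 3.60.

T = (0.00, 0.00) ✓; TL at -36.30° ✓; |TL| = 15.40 ✓; ∠TLP = 123.4° ✓; |LP| = 21.90 ✓; ∠LPR = 70.00° ✓; |PR| = 21.00 ✓; ∠PRF = 99.70° ✓; |RF| = 8.100 ✓; ∠RFV = 108.5° ✓; |FV| = 29.80 ✓; ∠(FV, VU) = 90.00° ✓; |VU| = 26.20 ✗.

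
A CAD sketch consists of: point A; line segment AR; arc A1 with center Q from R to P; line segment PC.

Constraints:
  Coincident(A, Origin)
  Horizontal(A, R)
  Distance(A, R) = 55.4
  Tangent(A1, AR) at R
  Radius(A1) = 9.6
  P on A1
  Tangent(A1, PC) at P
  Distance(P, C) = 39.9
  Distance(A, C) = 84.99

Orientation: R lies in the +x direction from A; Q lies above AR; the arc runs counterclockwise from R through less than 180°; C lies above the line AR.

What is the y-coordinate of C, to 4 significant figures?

47.87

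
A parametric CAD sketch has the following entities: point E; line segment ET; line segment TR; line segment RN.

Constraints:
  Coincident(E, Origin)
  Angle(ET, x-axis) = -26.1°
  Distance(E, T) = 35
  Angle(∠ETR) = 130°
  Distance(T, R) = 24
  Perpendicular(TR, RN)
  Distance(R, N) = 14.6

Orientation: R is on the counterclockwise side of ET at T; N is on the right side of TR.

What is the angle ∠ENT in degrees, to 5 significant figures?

10.375°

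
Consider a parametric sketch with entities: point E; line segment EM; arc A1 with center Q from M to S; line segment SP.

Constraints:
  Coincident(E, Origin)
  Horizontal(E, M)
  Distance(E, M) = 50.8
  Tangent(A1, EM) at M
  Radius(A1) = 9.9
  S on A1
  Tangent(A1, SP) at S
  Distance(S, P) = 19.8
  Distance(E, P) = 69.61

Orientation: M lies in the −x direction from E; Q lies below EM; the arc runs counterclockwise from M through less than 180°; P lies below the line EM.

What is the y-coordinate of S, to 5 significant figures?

-8.2756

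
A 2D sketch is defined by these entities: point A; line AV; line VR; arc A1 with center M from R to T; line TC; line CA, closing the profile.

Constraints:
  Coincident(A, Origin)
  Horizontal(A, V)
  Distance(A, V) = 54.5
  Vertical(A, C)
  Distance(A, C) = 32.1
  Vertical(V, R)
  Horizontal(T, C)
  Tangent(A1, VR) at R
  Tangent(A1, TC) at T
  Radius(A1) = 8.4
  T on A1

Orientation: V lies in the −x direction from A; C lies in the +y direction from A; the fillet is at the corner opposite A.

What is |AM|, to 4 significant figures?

51.84

A is at the origin; A and V share the same y with |AV| = 54.5 and V on the −x side, so V = (-54.50, 0.000). A and C share the same x with |AC| = 32.1 and C on the +y side, so C = (0.000, 32.10). The virtual corner opposite A is at (-54.50, 32.10). Since A1 is tangent to VR there, MR ⟂ VR and tangency of A1 to TC means the radius MT is perpendicular to TC, with radius 8.4, so the center M sits 8.4 in from both sides at M = (-46.10, 23.70). Then |AM| = |M − A| = 51.84.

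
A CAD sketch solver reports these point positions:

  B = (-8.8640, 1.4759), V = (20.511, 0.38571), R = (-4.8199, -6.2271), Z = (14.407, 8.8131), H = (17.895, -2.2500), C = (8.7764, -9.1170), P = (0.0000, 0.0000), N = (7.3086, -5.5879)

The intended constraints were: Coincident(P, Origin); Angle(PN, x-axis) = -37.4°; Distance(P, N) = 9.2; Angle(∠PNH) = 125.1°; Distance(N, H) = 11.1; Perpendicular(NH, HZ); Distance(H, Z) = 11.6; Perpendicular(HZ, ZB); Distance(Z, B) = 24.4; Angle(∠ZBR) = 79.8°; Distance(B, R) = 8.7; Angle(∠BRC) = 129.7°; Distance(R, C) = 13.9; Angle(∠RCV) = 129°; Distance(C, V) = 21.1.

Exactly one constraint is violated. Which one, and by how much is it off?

Distance(C, V) = 21.1 — off by 6.00.

P = (0.00, 0.00) ✓; PN at -37.40° ✓; |PN| = 9.200 ✓; ∠PNH = 125.1° ✓; |NH| = 11.10 ✓; ∠(NH, HZ) = 90.00° ✓; |HZ| = 11.60 ✓; ∠(HZ, ZB) = 90.00° ✓; |ZB| = 24.40 ✓; ∠ZBR = 79.80° ✓; |BR| = 8.700 ✓; ∠BRC = 129.7° ✓; |RC| = 13.90 ✓; ∠RCV = 129.0° ✓; |CV| = 15.10 ✗.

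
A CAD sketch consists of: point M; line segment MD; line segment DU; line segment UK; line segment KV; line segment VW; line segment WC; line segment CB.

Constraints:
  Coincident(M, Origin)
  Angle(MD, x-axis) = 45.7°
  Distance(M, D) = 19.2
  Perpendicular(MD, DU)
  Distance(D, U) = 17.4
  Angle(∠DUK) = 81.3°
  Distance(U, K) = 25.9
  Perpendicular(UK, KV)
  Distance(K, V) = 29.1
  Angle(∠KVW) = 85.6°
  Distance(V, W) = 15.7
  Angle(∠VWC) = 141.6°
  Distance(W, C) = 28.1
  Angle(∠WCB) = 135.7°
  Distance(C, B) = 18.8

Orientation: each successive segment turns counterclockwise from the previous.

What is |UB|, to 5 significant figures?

15.088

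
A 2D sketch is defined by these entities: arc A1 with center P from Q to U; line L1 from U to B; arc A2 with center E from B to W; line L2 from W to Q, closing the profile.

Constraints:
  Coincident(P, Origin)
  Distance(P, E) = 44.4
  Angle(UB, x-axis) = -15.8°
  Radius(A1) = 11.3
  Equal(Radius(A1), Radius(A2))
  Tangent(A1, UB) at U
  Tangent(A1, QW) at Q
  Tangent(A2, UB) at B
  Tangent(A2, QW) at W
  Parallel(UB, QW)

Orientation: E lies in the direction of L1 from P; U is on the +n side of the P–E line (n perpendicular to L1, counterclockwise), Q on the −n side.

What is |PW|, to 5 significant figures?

45.815

The slot axis is L1's direction at -15.8°, so u = (cos -15.8°, sin -15.8°) = (0.96222, -0.27228) and n = (−sin -15.8°, cos -15.8°) = (0.27228, 0.96222). P is at the origin and E lies 44.4 along u from P, so E = 44.4·u = (42.722, -12.089). Tangency of A1 to both parallel lines with radius 11.3 puts U and Q at P ± 11.3·n: U = (3.0768, 10.873), Q = (-3.0768, -10.873). Equal radii place B and W the same way about E: B = E + 11.3·n = (45.799, -1.2162), W = E − 11.3·n = (39.646, -22.962). Then |PW| = |W − P| = 45.815.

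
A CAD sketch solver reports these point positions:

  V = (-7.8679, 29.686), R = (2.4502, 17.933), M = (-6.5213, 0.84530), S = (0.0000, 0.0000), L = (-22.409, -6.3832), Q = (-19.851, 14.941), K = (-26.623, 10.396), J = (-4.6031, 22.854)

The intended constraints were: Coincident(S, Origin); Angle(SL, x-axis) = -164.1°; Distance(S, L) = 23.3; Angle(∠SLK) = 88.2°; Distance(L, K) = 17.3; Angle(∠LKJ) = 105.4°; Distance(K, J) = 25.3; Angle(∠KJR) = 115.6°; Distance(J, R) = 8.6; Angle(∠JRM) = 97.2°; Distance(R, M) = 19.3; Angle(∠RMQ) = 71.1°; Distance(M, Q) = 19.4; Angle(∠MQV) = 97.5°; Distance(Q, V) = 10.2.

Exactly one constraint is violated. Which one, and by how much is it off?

Distance(Q, V) = 10.2 — off by 8.80.

S = (0.00, 0.00) ✓; SL at -164.1° ✓; |SL| = 23.30 ✓; ∠SLK = 88.20° ✓; |LK| = 17.30 ✓; ∠LKJ = 105.4° ✓; |KJ| = 25.30 ✓; ∠KJR = 115.6° ✓; |JR| = 8.600 ✓; ∠JRM = 97.20° ✓; |RM| = 19.30 ✓; ∠RMQ = 71.10° ✓; |MQ| = 19.40 ✓; ∠MQV = 97.50° ✓; |QV| = 19.00 ✗.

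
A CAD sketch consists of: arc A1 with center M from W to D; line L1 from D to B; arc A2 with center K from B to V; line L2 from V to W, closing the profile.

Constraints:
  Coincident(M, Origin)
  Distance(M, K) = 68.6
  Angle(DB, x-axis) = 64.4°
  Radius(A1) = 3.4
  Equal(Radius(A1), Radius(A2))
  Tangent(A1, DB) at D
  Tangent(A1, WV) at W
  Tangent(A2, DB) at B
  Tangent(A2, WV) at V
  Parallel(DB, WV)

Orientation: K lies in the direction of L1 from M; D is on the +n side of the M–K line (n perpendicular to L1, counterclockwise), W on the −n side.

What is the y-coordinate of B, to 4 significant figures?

63.33

The slot axis is L1's direction at 64.4°, so u = (cos 64.4°, sin 64.4°) = (0.4321, 0.9018) and n = (−sin 64.4°, cos 64.4°) = (-0.9018, 0.4321). M is at the origin and K lies 68.6 along u from M, so K = 68.6·u = (29.64, 61.87). Tangency of A1 to both parallel lines with radius 3.4 puts D and W at M ± 3.4·n: D = (-3.066, 1.469), W = (3.066, -1.469). Equal radii place B and V the same way about K: B = K + 3.4·n = (26.57, 63.33), V = K − 3.4·n = (32.71, 60.40). So B.y = 63.33.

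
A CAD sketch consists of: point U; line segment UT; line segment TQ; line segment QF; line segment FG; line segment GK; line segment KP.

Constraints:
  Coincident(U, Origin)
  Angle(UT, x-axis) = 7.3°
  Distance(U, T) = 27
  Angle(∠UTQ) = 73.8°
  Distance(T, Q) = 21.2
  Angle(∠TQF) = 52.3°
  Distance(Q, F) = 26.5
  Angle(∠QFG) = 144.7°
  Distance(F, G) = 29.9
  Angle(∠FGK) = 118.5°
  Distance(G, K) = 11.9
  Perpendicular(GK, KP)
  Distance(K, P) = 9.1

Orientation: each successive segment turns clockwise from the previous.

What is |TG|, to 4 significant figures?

37.94

∠TQF = 52.3° gives QF at 133.4° from the x-axis; with |QF| = 26.5, F = (5.293, 1.740). ∠QFG = 144.7° gives FG at 98.10° from the x-axis; with |FG| = 29.9, G = (1.081, 31.34). Then |TG| = |G − T| = 37.94.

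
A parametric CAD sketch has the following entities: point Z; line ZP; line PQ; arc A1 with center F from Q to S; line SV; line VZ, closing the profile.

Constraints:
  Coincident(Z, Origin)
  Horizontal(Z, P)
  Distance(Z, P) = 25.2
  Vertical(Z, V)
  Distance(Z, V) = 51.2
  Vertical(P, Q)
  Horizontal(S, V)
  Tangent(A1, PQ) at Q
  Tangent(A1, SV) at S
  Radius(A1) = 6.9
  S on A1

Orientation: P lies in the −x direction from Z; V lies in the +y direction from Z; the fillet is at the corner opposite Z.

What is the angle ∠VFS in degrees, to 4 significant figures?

69.34°

Z is at the origin; Z and P share the same y with |ZP| = 25.2 and P on the −x side, so P = (-25.20, 0.000). ZV is vertical with |ZV| = 51.2 and V on the +y side, so V = (0.000, 51.20). The virtual corner opposite Z is at (-25.20, 51.20). A1 meets PQ tangentially, so FQ is at right angles to PQ and tangency of A1 to SV means the radius FS is perpendicular to SV, with radius 6.9, so the center F sits 6.9 in from both sides at F = (-18.30, 44.30). That places the tangent points at Q = (-25.20, 44.30) on PQ and S = (-18.30, 51.20) on SV. Then cos ∠VFS = FV·FS / (|FV||FS|), giving 69.34°.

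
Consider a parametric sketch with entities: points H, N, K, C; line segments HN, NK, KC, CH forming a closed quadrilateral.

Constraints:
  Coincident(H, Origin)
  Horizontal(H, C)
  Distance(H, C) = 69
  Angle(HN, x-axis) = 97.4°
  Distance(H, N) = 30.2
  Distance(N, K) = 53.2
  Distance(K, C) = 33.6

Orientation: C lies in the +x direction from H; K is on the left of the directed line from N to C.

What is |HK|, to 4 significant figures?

56.24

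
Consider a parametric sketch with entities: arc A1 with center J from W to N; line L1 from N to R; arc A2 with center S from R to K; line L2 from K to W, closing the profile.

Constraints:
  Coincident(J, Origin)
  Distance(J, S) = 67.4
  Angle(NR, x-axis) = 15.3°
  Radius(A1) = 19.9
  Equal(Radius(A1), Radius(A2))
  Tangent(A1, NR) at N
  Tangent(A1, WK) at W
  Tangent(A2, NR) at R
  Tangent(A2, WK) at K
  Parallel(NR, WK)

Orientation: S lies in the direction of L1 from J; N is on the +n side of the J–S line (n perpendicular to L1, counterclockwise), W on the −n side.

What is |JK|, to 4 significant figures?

70.28

Tangency of A1 to both parallel lines with radius 19.9 puts N and W at J ± 19.9·n: N = (-5.251, 19.19), W = (5.251, -19.19). Equal radii place R and K the same way about S: R = S + 19.9·n = (59.76, 36.98), K = S − 19.9·n = (70.26, -1.410). Then |JK| = |K − J| = 70.28.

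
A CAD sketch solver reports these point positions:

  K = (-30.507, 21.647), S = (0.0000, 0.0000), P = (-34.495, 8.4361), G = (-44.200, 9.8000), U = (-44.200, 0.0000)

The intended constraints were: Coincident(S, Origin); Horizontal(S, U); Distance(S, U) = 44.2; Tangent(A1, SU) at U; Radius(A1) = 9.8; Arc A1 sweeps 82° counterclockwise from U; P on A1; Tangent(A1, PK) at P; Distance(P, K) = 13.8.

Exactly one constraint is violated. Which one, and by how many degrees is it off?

Tangent(A1, PK) at P — off by 8.80°.

S = (0.00, 0.00) ✓; S.y = 0.00, U.y = 0.00 ✓; |SU| = 44.20 ✓; ∠(GU, US) = 90.00° ✓; |GU| = 9.800 ✓; bearing(G→P) − bearing(G→U) = 82.00° ✓; |GP| = 9.800 ✓; ∠(GP, PK) = 98.80° ✗; |PK| = 13.80 ✓.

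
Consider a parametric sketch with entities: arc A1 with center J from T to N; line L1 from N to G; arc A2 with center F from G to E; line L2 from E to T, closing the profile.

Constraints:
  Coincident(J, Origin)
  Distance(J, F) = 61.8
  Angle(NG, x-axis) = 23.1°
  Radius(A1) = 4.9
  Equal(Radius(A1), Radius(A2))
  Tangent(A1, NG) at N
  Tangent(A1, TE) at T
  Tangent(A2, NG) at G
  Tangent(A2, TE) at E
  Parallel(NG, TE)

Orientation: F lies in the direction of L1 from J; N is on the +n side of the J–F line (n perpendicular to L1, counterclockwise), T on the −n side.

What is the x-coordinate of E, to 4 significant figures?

58.77

Tangency of A1 to both parallel lines with radius 4.9 puts N and T at J ± 4.9·n: N = (-1.922, 4.507), T = (1.922, -4.507). Equal radii place G and E the same way about F: G = F + 4.9·n = (54.92, 28.75), E = F − 4.9·n = (58.77, 19.74). So E.x = 58.77.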